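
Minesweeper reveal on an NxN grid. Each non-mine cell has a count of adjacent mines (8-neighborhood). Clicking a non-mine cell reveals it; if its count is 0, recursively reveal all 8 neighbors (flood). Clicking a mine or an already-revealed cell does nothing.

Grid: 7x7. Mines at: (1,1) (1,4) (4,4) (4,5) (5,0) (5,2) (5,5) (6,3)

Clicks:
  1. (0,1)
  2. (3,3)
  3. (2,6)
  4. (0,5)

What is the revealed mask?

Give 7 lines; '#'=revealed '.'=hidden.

Click 1 (0,1) count=1: revealed 1 new [(0,1)] -> total=1
Click 2 (3,3) count=1: revealed 1 new [(3,3)] -> total=2
Click 3 (2,6) count=0: revealed 8 new [(0,5) (0,6) (1,5) (1,6) (2,5) (2,6) (3,5) (3,6)] -> total=10
Click 4 (0,5) count=1: revealed 0 new [(none)] -> total=10

Answer: .#...##
.....##
.....##
...#.##
.......
.......
.......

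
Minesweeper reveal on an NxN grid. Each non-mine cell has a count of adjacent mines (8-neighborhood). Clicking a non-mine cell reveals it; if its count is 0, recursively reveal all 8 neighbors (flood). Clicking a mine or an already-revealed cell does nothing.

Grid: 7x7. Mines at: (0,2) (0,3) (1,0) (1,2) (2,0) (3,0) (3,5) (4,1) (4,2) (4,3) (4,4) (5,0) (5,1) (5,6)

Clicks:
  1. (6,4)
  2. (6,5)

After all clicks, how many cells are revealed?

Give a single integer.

Click 1 (6,4) count=0: revealed 8 new [(5,2) (5,3) (5,4) (5,5) (6,2) (6,3) (6,4) (6,5)] -> total=8
Click 2 (6,5) count=1: revealed 0 new [(none)] -> total=8

Answer: 8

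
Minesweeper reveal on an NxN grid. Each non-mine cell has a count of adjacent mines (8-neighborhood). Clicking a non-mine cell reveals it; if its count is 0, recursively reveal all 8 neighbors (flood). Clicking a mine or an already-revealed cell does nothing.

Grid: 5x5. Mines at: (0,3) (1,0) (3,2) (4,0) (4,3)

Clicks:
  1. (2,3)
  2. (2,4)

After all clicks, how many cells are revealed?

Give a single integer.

Click 1 (2,3) count=1: revealed 1 new [(2,3)] -> total=1
Click 2 (2,4) count=0: revealed 5 new [(1,3) (1,4) (2,4) (3,3) (3,4)] -> total=6

Answer: 6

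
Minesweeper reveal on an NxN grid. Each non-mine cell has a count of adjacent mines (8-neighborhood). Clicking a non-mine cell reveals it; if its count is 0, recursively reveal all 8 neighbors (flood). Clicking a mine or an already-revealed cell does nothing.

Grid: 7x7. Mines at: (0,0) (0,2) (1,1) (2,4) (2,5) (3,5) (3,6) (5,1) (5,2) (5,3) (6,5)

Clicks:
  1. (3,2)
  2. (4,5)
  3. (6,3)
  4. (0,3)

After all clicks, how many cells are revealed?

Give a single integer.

Click 1 (3,2) count=0: revealed 12 new [(2,0) (2,1) (2,2) (2,3) (3,0) (3,1) (3,2) (3,3) (4,0) (4,1) (4,2) (4,3)] -> total=12
Click 2 (4,5) count=2: revealed 1 new [(4,5)] -> total=13
Click 3 (6,3) count=2: revealed 1 new [(6,3)] -> total=14
Click 4 (0,3) count=1: revealed 1 new [(0,3)] -> total=15

Answer: 15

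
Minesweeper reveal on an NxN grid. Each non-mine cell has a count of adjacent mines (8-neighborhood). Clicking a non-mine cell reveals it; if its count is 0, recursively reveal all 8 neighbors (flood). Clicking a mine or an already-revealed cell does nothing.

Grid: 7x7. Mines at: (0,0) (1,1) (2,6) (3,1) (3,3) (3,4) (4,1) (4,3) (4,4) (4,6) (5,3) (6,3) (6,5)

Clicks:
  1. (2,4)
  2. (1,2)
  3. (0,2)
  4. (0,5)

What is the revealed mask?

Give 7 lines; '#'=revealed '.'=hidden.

Answer: ..#####
..#####
..####.
.......
.......
.......
.......

Derivation:
Click 1 (2,4) count=2: revealed 1 new [(2,4)] -> total=1
Click 2 (1,2) count=1: revealed 1 new [(1,2)] -> total=2
Click 3 (0,2) count=1: revealed 1 new [(0,2)] -> total=3
Click 4 (0,5) count=0: revealed 11 new [(0,3) (0,4) (0,5) (0,6) (1,3) (1,4) (1,5) (1,6) (2,2) (2,3) (2,5)] -> total=14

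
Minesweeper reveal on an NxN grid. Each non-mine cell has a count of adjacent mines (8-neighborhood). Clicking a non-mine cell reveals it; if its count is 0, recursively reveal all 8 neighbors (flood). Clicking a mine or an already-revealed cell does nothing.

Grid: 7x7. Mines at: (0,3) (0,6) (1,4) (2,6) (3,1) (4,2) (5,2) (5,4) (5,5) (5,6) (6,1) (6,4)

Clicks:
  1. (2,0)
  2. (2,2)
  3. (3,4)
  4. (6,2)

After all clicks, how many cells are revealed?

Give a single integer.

Answer: 12

Derivation:
Click 1 (2,0) count=1: revealed 1 new [(2,0)] -> total=1
Click 2 (2,2) count=1: revealed 1 new [(2,2)] -> total=2
Click 3 (3,4) count=0: revealed 9 new [(2,3) (2,4) (2,5) (3,3) (3,4) (3,5) (4,3) (4,4) (4,5)] -> total=11
Click 4 (6,2) count=2: revealed 1 new [(6,2)] -> total=12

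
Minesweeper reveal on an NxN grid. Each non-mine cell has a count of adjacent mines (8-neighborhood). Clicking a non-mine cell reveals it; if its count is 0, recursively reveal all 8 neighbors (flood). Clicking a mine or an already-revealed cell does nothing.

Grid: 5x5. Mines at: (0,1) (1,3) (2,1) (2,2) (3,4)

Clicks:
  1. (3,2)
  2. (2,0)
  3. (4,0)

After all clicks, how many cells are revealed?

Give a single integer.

Answer: 9

Derivation:
Click 1 (3,2) count=2: revealed 1 new [(3,2)] -> total=1
Click 2 (2,0) count=1: revealed 1 new [(2,0)] -> total=2
Click 3 (4,0) count=0: revealed 7 new [(3,0) (3,1) (3,3) (4,0) (4,1) (4,2) (4,3)] -> total=9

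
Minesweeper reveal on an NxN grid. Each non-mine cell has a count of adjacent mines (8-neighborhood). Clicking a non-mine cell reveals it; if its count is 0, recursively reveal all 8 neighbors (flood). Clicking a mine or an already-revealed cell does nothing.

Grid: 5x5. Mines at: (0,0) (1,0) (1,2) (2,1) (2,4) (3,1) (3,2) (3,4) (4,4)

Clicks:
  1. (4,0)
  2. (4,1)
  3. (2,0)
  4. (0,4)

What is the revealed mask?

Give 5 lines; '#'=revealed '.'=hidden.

Click 1 (4,0) count=1: revealed 1 new [(4,0)] -> total=1
Click 2 (4,1) count=2: revealed 1 new [(4,1)] -> total=2
Click 3 (2,0) count=3: revealed 1 new [(2,0)] -> total=3
Click 4 (0,4) count=0: revealed 4 new [(0,3) (0,4) (1,3) (1,4)] -> total=7

Answer: ...##
...##
#....
.....
##...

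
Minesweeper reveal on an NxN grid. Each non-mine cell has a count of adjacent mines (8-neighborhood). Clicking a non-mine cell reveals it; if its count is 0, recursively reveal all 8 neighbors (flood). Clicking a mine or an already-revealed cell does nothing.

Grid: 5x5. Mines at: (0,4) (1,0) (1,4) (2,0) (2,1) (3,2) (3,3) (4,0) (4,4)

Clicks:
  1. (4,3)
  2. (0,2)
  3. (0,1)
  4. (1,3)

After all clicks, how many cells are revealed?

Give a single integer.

Answer: 7

Derivation:
Click 1 (4,3) count=3: revealed 1 new [(4,3)] -> total=1
Click 2 (0,2) count=0: revealed 6 new [(0,1) (0,2) (0,3) (1,1) (1,2) (1,3)] -> total=7
Click 3 (0,1) count=1: revealed 0 new [(none)] -> total=7
Click 4 (1,3) count=2: revealed 0 new [(none)] -> total=7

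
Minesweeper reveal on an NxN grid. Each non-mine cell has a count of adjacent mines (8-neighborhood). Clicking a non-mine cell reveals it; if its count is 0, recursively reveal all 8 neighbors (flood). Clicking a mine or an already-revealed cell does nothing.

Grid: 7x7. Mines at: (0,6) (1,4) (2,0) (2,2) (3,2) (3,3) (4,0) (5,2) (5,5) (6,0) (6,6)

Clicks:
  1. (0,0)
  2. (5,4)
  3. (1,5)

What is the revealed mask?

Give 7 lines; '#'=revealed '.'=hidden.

Click 1 (0,0) count=0: revealed 8 new [(0,0) (0,1) (0,2) (0,3) (1,0) (1,1) (1,2) (1,3)] -> total=8
Click 2 (5,4) count=1: revealed 1 new [(5,4)] -> total=9
Click 3 (1,5) count=2: revealed 1 new [(1,5)] -> total=10

Answer: ####...
####.#.
.......
.......
.......
....#..
.......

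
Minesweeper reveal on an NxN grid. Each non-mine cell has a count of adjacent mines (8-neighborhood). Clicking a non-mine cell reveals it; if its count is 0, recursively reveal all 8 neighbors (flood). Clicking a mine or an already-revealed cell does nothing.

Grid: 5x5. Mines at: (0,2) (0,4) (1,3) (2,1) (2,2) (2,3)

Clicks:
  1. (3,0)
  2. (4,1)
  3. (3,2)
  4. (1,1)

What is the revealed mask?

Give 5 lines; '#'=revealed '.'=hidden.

Click 1 (3,0) count=1: revealed 1 new [(3,0)] -> total=1
Click 2 (4,1) count=0: revealed 9 new [(3,1) (3,2) (3,3) (3,4) (4,0) (4,1) (4,2) (4,3) (4,4)] -> total=10
Click 3 (3,2) count=3: revealed 0 new [(none)] -> total=10
Click 4 (1,1) count=3: revealed 1 new [(1,1)] -> total=11

Answer: .....
.#...
.....
#####
#####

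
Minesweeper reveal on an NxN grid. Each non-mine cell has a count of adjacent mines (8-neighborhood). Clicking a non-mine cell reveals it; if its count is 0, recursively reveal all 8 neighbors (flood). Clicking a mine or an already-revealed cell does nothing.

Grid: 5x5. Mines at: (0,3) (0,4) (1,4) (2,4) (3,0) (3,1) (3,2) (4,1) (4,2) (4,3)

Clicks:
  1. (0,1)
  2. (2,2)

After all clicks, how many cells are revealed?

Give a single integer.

Click 1 (0,1) count=0: revealed 9 new [(0,0) (0,1) (0,2) (1,0) (1,1) (1,2) (2,0) (2,1) (2,2)] -> total=9
Click 2 (2,2) count=2: revealed 0 new [(none)] -> total=9

Answer: 9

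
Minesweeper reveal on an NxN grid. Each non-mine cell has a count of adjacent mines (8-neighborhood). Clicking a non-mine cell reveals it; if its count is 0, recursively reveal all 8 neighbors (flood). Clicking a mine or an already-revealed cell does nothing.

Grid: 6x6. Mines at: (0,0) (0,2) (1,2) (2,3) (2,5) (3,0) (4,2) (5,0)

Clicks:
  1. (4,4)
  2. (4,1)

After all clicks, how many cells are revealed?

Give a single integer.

Answer: 10

Derivation:
Click 1 (4,4) count=0: revealed 9 new [(3,3) (3,4) (3,5) (4,3) (4,4) (4,5) (5,3) (5,4) (5,5)] -> total=9
Click 2 (4,1) count=3: revealed 1 new [(4,1)] -> total=10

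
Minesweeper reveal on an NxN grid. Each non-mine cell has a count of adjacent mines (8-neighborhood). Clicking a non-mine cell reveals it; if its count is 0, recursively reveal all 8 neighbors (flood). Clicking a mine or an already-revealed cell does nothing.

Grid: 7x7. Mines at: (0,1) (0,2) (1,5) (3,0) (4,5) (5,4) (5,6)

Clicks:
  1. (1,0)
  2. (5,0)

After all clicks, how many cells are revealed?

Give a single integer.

Click 1 (1,0) count=1: revealed 1 new [(1,0)] -> total=1
Click 2 (5,0) count=0: revealed 25 new [(1,1) (1,2) (1,3) (1,4) (2,1) (2,2) (2,3) (2,4) (3,1) (3,2) (3,3) (3,4) (4,0) (4,1) (4,2) (4,3) (4,4) (5,0) (5,1) (5,2) (5,3) (6,0) (6,1) (6,2) (6,3)] -> total=26

Answer: 26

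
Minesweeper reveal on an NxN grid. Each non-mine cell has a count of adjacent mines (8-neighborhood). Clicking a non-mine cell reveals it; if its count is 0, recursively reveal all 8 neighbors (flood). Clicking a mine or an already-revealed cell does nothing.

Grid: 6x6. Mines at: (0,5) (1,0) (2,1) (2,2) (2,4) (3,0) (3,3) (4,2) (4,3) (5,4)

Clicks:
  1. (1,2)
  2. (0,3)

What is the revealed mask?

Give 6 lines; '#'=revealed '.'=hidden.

Answer: .####.
.####.
......
......
......
......

Derivation:
Click 1 (1,2) count=2: revealed 1 new [(1,2)] -> total=1
Click 2 (0,3) count=0: revealed 7 new [(0,1) (0,2) (0,3) (0,4) (1,1) (1,3) (1,4)] -> total=8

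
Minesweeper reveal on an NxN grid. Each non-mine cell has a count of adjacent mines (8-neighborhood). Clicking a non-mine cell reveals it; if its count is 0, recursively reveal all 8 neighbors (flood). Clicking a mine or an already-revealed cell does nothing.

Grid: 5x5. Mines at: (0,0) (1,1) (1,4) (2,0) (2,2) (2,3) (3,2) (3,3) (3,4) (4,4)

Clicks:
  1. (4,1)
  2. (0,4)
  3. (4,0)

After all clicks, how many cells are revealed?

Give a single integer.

Answer: 5

Derivation:
Click 1 (4,1) count=1: revealed 1 new [(4,1)] -> total=1
Click 2 (0,4) count=1: revealed 1 new [(0,4)] -> total=2
Click 3 (4,0) count=0: revealed 3 new [(3,0) (3,1) (4,0)] -> total=5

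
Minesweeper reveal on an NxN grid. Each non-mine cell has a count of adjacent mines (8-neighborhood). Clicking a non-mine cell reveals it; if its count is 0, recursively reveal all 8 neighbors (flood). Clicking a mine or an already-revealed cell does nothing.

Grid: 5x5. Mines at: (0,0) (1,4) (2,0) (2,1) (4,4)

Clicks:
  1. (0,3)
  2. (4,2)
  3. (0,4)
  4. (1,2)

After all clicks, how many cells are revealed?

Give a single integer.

Answer: 11

Derivation:
Click 1 (0,3) count=1: revealed 1 new [(0,3)] -> total=1
Click 2 (4,2) count=0: revealed 8 new [(3,0) (3,1) (3,2) (3,3) (4,0) (4,1) (4,2) (4,3)] -> total=9
Click 3 (0,4) count=1: revealed 1 new [(0,4)] -> total=10
Click 4 (1,2) count=1: revealed 1 new [(1,2)] -> total=11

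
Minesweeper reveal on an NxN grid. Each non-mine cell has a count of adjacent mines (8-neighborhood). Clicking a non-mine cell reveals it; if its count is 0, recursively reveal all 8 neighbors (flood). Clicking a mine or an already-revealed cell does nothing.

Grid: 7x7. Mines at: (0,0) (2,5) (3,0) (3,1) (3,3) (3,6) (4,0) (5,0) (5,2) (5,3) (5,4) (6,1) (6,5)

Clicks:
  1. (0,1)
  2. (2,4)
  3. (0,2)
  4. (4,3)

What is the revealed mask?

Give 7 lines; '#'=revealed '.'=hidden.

Answer: .######
.######
.####..
.......
...#...
.......
.......

Derivation:
Click 1 (0,1) count=1: revealed 1 new [(0,1)] -> total=1
Click 2 (2,4) count=2: revealed 1 new [(2,4)] -> total=2
Click 3 (0,2) count=0: revealed 14 new [(0,2) (0,3) (0,4) (0,5) (0,6) (1,1) (1,2) (1,3) (1,4) (1,5) (1,6) (2,1) (2,2) (2,3)] -> total=16
Click 4 (4,3) count=4: revealed 1 new [(4,3)] -> total=17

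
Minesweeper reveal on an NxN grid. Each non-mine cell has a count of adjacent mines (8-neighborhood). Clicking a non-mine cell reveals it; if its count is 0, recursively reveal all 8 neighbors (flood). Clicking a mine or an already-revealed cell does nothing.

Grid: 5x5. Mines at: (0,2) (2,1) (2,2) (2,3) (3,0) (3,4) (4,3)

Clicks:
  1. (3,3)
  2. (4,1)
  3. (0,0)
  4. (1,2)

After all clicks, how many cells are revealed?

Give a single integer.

Answer: 7

Derivation:
Click 1 (3,3) count=4: revealed 1 new [(3,3)] -> total=1
Click 2 (4,1) count=1: revealed 1 new [(4,1)] -> total=2
Click 3 (0,0) count=0: revealed 4 new [(0,0) (0,1) (1,0) (1,1)] -> total=6
Click 4 (1,2) count=4: revealed 1 new [(1,2)] -> total=7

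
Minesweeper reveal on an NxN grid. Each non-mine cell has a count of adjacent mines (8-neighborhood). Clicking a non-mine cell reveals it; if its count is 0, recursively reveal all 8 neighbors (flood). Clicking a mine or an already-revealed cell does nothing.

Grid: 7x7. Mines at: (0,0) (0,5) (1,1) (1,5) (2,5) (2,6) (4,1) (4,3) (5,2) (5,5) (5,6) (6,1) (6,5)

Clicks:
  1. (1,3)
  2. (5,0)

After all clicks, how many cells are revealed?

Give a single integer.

Click 1 (1,3) count=0: revealed 12 new [(0,2) (0,3) (0,4) (1,2) (1,3) (1,4) (2,2) (2,3) (2,4) (3,2) (3,3) (3,4)] -> total=12
Click 2 (5,0) count=2: revealed 1 new [(5,0)] -> total=13

Answer: 13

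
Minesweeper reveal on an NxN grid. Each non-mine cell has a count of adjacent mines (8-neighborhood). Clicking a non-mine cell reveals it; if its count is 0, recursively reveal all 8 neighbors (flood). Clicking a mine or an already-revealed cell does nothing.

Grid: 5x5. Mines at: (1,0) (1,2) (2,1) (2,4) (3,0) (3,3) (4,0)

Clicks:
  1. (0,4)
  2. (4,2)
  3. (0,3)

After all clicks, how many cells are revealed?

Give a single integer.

Click 1 (0,4) count=0: revealed 4 new [(0,3) (0,4) (1,3) (1,4)] -> total=4
Click 2 (4,2) count=1: revealed 1 new [(4,2)] -> total=5
Click 3 (0,3) count=1: revealed 0 new [(none)] -> total=5

Answer: 5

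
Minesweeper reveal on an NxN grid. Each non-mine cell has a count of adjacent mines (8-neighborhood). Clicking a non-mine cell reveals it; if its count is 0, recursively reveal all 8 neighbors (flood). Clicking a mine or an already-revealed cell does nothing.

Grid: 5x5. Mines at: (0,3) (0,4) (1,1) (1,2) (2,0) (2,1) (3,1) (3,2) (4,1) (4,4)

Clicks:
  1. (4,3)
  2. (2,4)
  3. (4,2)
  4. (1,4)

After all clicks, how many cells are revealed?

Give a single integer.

Answer: 8

Derivation:
Click 1 (4,3) count=2: revealed 1 new [(4,3)] -> total=1
Click 2 (2,4) count=0: revealed 6 new [(1,3) (1,4) (2,3) (2,4) (3,3) (3,4)] -> total=7
Click 3 (4,2) count=3: revealed 1 new [(4,2)] -> total=8
Click 4 (1,4) count=2: revealed 0 new [(none)] -> total=8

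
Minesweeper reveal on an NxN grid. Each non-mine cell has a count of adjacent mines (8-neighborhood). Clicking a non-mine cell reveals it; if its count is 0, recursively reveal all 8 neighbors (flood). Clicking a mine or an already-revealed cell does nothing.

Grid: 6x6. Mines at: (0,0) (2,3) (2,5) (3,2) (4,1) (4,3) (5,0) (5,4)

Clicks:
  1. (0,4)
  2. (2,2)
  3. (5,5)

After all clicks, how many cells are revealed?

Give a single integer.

Answer: 12

Derivation:
Click 1 (0,4) count=0: revealed 10 new [(0,1) (0,2) (0,3) (0,4) (0,5) (1,1) (1,2) (1,3) (1,4) (1,5)] -> total=10
Click 2 (2,2) count=2: revealed 1 new [(2,2)] -> total=11
Click 3 (5,5) count=1: revealed 1 new [(5,5)] -> total=12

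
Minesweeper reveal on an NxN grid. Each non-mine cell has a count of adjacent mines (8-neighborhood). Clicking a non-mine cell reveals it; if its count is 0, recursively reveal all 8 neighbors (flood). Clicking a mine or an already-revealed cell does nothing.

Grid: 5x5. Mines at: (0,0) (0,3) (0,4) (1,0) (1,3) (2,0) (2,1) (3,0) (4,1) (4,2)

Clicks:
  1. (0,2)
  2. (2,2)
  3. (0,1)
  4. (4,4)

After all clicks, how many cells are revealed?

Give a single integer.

Answer: 9

Derivation:
Click 1 (0,2) count=2: revealed 1 new [(0,2)] -> total=1
Click 2 (2,2) count=2: revealed 1 new [(2,2)] -> total=2
Click 3 (0,1) count=2: revealed 1 new [(0,1)] -> total=3
Click 4 (4,4) count=0: revealed 6 new [(2,3) (2,4) (3,3) (3,4) (4,3) (4,4)] -> total=9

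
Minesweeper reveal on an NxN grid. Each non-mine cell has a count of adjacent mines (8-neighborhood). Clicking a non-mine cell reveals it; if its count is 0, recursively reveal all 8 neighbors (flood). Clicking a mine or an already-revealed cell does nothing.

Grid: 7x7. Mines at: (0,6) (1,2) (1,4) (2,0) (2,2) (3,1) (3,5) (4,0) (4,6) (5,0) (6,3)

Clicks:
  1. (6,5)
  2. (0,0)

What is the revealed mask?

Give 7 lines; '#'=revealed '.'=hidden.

Answer: ##.....
##.....
.......
.......
.......
....###
....###

Derivation:
Click 1 (6,5) count=0: revealed 6 new [(5,4) (5,5) (5,6) (6,4) (6,5) (6,6)] -> total=6
Click 2 (0,0) count=0: revealed 4 new [(0,0) (0,1) (1,0) (1,1)] -> total=10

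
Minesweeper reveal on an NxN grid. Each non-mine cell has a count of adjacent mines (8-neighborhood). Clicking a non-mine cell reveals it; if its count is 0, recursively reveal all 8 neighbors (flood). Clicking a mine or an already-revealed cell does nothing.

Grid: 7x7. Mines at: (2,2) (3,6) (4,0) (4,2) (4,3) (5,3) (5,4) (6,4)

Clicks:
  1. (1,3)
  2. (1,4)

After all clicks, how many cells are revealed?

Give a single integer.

Click 1 (1,3) count=1: revealed 1 new [(1,3)] -> total=1
Click 2 (1,4) count=0: revealed 24 new [(0,0) (0,1) (0,2) (0,3) (0,4) (0,5) (0,6) (1,0) (1,1) (1,2) (1,4) (1,5) (1,6) (2,0) (2,1) (2,3) (2,4) (2,5) (2,6) (3,0) (3,1) (3,3) (3,4) (3,5)] -> total=25

Answer: 25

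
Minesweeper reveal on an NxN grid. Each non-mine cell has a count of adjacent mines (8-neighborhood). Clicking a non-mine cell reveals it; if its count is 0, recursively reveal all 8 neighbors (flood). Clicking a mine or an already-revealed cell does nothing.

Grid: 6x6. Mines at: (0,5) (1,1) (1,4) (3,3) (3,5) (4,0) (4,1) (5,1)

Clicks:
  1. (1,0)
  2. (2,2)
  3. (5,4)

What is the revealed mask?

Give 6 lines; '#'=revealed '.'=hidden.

Click 1 (1,0) count=1: revealed 1 new [(1,0)] -> total=1
Click 2 (2,2) count=2: revealed 1 new [(2,2)] -> total=2
Click 3 (5,4) count=0: revealed 8 new [(4,2) (4,3) (4,4) (4,5) (5,2) (5,3) (5,4) (5,5)] -> total=10

Answer: ......
#.....
..#...
......
..####
..####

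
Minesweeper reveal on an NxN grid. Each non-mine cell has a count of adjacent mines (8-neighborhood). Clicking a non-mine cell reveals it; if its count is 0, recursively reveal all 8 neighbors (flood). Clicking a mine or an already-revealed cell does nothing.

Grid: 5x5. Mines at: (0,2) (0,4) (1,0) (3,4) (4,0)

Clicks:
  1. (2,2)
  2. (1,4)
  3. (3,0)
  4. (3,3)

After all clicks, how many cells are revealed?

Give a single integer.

Answer: 14

Derivation:
Click 1 (2,2) count=0: revealed 12 new [(1,1) (1,2) (1,3) (2,1) (2,2) (2,3) (3,1) (3,2) (3,3) (4,1) (4,2) (4,3)] -> total=12
Click 2 (1,4) count=1: revealed 1 new [(1,4)] -> total=13
Click 3 (3,0) count=1: revealed 1 new [(3,0)] -> total=14
Click 4 (3,3) count=1: revealed 0 new [(none)] -> total=14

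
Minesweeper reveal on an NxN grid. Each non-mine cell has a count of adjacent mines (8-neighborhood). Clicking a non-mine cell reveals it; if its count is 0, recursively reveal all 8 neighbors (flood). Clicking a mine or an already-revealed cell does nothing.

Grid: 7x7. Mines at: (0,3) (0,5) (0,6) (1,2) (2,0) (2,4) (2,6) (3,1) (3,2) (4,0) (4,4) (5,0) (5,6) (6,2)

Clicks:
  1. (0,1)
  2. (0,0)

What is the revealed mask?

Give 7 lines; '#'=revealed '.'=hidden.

Click 1 (0,1) count=1: revealed 1 new [(0,1)] -> total=1
Click 2 (0,0) count=0: revealed 3 new [(0,0) (1,0) (1,1)] -> total=4

Answer: ##.....
##.....
.......
.......
.......
.......
.......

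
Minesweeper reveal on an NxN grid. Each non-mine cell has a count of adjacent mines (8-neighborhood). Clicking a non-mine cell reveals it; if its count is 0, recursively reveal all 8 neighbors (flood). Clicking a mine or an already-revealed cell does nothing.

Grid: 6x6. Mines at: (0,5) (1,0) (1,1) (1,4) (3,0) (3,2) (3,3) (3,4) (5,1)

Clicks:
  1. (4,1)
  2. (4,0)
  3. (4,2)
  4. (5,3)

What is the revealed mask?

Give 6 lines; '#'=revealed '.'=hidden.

Click 1 (4,1) count=3: revealed 1 new [(4,1)] -> total=1
Click 2 (4,0) count=2: revealed 1 new [(4,0)] -> total=2
Click 3 (4,2) count=3: revealed 1 new [(4,2)] -> total=3
Click 4 (5,3) count=0: revealed 7 new [(4,3) (4,4) (4,5) (5,2) (5,3) (5,4) (5,5)] -> total=10

Answer: ......
......
......
......
######
..####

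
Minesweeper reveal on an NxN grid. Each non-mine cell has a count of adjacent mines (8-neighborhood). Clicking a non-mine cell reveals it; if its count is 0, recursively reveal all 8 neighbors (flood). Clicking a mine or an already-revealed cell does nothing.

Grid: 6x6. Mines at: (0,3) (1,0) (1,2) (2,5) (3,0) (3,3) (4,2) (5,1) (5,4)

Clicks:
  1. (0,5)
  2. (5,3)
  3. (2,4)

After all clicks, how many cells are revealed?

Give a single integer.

Click 1 (0,5) count=0: revealed 4 new [(0,4) (0,5) (1,4) (1,5)] -> total=4
Click 2 (5,3) count=2: revealed 1 new [(5,3)] -> total=5
Click 3 (2,4) count=2: revealed 1 new [(2,4)] -> total=6

Answer: 6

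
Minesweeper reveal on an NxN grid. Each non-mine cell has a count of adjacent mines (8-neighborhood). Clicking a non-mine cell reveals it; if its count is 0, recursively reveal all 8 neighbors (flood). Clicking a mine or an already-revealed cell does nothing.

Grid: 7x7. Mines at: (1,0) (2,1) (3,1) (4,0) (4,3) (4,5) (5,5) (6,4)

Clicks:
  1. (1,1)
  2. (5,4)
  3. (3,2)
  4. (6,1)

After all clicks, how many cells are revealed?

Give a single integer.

Answer: 11

Derivation:
Click 1 (1,1) count=2: revealed 1 new [(1,1)] -> total=1
Click 2 (5,4) count=4: revealed 1 new [(5,4)] -> total=2
Click 3 (3,2) count=3: revealed 1 new [(3,2)] -> total=3
Click 4 (6,1) count=0: revealed 8 new [(5,0) (5,1) (5,2) (5,3) (6,0) (6,1) (6,2) (6,3)] -> total=11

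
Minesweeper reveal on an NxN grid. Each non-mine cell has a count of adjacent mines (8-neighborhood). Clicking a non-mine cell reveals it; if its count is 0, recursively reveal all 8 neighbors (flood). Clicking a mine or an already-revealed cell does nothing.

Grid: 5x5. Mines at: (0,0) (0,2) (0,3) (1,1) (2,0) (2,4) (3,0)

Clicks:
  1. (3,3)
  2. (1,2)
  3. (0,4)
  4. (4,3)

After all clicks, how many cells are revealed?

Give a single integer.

Click 1 (3,3) count=1: revealed 1 new [(3,3)] -> total=1
Click 2 (1,2) count=3: revealed 1 new [(1,2)] -> total=2
Click 3 (0,4) count=1: revealed 1 new [(0,4)] -> total=3
Click 4 (4,3) count=0: revealed 10 new [(2,1) (2,2) (2,3) (3,1) (3,2) (3,4) (4,1) (4,2) (4,3) (4,4)] -> total=13

Answer: 13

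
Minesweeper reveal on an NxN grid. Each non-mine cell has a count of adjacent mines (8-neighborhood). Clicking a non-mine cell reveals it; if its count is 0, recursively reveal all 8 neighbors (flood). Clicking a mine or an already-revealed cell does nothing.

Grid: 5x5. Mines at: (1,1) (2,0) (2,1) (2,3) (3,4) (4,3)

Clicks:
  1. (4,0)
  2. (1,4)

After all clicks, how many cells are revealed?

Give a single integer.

Click 1 (4,0) count=0: revealed 6 new [(3,0) (3,1) (3,2) (4,0) (4,1) (4,2)] -> total=6
Click 2 (1,4) count=1: revealed 1 new [(1,4)] -> total=7

Answer: 7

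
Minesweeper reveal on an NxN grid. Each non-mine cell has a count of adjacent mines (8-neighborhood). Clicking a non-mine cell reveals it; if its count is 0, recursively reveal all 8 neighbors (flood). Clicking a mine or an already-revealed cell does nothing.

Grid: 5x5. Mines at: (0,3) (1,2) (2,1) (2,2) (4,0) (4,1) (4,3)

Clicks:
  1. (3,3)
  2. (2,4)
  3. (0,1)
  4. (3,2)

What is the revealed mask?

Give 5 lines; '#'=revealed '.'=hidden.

Click 1 (3,3) count=2: revealed 1 new [(3,3)] -> total=1
Click 2 (2,4) count=0: revealed 5 new [(1,3) (1,4) (2,3) (2,4) (3,4)] -> total=6
Click 3 (0,1) count=1: revealed 1 new [(0,1)] -> total=7
Click 4 (3,2) count=4: revealed 1 new [(3,2)] -> total=8

Answer: .#...
...##
...##
..###
.....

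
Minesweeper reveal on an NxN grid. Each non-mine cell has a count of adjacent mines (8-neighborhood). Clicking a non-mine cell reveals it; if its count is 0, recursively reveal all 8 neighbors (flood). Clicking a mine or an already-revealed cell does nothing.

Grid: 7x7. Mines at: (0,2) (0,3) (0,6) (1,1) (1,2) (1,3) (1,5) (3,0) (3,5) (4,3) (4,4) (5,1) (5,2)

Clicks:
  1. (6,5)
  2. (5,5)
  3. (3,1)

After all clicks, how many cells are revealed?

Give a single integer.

Click 1 (6,5) count=0: revealed 10 new [(4,5) (4,6) (5,3) (5,4) (5,5) (5,6) (6,3) (6,4) (6,5) (6,6)] -> total=10
Click 2 (5,5) count=1: revealed 0 new [(none)] -> total=10
Click 3 (3,1) count=1: revealed 1 new [(3,1)] -> total=11

Answer: 11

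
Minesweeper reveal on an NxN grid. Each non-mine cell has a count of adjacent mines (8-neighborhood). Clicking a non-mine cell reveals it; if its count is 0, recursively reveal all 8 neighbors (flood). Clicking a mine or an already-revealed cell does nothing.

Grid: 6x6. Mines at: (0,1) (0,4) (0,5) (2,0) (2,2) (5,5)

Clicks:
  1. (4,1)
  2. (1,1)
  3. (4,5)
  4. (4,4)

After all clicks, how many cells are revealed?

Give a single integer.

Click 1 (4,1) count=0: revealed 23 new [(1,3) (1,4) (1,5) (2,3) (2,4) (2,5) (3,0) (3,1) (3,2) (3,3) (3,4) (3,5) (4,0) (4,1) (4,2) (4,3) (4,4) (4,5) (5,0) (5,1) (5,2) (5,3) (5,4)] -> total=23
Click 2 (1,1) count=3: revealed 1 new [(1,1)] -> total=24
Click 3 (4,5) count=1: revealed 0 new [(none)] -> total=24
Click 4 (4,4) count=1: revealed 0 new [(none)] -> total=24

Answer: 24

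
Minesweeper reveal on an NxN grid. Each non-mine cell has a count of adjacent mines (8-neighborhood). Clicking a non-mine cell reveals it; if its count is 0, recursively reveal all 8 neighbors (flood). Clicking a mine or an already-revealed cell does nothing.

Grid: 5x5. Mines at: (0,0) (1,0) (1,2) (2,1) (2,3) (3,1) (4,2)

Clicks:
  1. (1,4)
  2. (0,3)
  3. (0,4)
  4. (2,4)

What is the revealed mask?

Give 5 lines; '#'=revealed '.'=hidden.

Click 1 (1,4) count=1: revealed 1 new [(1,4)] -> total=1
Click 2 (0,3) count=1: revealed 1 new [(0,3)] -> total=2
Click 3 (0,4) count=0: revealed 2 new [(0,4) (1,3)] -> total=4
Click 4 (2,4) count=1: revealed 1 new [(2,4)] -> total=5

Answer: ...##
...##
....#
.....
.....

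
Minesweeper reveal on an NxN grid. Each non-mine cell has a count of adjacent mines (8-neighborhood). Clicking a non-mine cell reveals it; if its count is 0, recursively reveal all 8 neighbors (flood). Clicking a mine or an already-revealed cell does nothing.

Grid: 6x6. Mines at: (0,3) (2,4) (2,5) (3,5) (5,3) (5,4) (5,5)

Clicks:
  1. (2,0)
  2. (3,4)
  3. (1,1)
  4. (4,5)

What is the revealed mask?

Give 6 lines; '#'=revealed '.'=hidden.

Click 1 (2,0) count=0: revealed 22 new [(0,0) (0,1) (0,2) (1,0) (1,1) (1,2) (1,3) (2,0) (2,1) (2,2) (2,3) (3,0) (3,1) (3,2) (3,3) (4,0) (4,1) (4,2) (4,3) (5,0) (5,1) (5,2)] -> total=22
Click 2 (3,4) count=3: revealed 1 new [(3,4)] -> total=23
Click 3 (1,1) count=0: revealed 0 new [(none)] -> total=23
Click 4 (4,5) count=3: revealed 1 new [(4,5)] -> total=24

Answer: ###...
####..
####..
#####.
####.#
###...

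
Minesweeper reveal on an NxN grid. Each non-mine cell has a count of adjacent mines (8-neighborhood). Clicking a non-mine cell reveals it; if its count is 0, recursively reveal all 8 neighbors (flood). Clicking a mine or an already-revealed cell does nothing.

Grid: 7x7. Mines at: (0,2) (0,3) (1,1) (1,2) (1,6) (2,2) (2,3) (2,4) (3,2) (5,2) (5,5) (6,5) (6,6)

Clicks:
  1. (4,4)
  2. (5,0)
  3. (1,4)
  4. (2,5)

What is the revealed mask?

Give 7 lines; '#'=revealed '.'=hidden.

Click 1 (4,4) count=1: revealed 1 new [(4,4)] -> total=1
Click 2 (5,0) count=0: revealed 10 new [(2,0) (2,1) (3,0) (3,1) (4,0) (4,1) (5,0) (5,1) (6,0) (6,1)] -> total=11
Click 3 (1,4) count=3: revealed 1 new [(1,4)] -> total=12
Click 4 (2,5) count=2: revealed 1 new [(2,5)] -> total=13

Answer: .......
....#..
##...#.
##.....
##..#..
##.....
##.....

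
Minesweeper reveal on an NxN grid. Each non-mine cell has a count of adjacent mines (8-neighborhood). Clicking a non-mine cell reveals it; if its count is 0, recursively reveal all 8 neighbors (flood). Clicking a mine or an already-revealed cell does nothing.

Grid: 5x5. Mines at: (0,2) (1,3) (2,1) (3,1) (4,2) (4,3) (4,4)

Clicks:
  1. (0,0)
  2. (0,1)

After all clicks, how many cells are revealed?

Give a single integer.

Answer: 4

Derivation:
Click 1 (0,0) count=0: revealed 4 new [(0,0) (0,1) (1,0) (1,1)] -> total=4
Click 2 (0,1) count=1: revealed 0 new [(none)] -> total=4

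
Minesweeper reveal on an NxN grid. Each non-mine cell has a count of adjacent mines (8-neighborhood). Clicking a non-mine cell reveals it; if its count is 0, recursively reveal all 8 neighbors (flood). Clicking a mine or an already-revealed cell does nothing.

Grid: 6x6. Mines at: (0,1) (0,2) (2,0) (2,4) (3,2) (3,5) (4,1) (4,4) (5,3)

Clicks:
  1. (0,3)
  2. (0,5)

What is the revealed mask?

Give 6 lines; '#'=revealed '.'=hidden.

Click 1 (0,3) count=1: revealed 1 new [(0,3)] -> total=1
Click 2 (0,5) count=0: revealed 5 new [(0,4) (0,5) (1,3) (1,4) (1,5)] -> total=6

Answer: ...###
...###
......
......
......
......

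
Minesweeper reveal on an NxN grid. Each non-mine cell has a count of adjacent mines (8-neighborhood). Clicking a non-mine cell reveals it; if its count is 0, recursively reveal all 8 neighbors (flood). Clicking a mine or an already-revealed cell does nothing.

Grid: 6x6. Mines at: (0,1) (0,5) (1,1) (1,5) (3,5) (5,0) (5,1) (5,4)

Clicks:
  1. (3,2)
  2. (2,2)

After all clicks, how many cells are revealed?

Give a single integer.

Click 1 (3,2) count=0: revealed 21 new [(0,2) (0,3) (0,4) (1,2) (1,3) (1,4) (2,0) (2,1) (2,2) (2,3) (2,4) (3,0) (3,1) (3,2) (3,3) (3,4) (4,0) (4,1) (4,2) (4,3) (4,4)] -> total=21
Click 2 (2,2) count=1: revealed 0 new [(none)] -> total=21

Answer: 21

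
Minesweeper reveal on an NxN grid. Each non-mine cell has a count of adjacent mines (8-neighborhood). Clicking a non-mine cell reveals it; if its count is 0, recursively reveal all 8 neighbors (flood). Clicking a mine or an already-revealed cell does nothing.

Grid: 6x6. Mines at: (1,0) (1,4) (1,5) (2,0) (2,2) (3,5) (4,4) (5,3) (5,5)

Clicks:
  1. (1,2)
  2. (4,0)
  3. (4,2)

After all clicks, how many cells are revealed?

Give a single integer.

Answer: 10

Derivation:
Click 1 (1,2) count=1: revealed 1 new [(1,2)] -> total=1
Click 2 (4,0) count=0: revealed 9 new [(3,0) (3,1) (3,2) (4,0) (4,1) (4,2) (5,0) (5,1) (5,2)] -> total=10
Click 3 (4,2) count=1: revealed 0 new [(none)] -> total=10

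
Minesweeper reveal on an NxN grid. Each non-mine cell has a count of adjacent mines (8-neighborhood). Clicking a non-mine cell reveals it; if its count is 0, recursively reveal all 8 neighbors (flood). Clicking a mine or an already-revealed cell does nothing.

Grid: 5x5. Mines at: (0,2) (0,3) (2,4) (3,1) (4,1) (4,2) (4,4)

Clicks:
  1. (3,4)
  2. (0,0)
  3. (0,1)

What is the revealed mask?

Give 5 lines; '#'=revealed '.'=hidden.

Answer: ##...
##...
##...
....#
.....

Derivation:
Click 1 (3,4) count=2: revealed 1 new [(3,4)] -> total=1
Click 2 (0,0) count=0: revealed 6 new [(0,0) (0,1) (1,0) (1,1) (2,0) (2,1)] -> total=7
Click 3 (0,1) count=1: revealed 0 new [(none)] -> total=7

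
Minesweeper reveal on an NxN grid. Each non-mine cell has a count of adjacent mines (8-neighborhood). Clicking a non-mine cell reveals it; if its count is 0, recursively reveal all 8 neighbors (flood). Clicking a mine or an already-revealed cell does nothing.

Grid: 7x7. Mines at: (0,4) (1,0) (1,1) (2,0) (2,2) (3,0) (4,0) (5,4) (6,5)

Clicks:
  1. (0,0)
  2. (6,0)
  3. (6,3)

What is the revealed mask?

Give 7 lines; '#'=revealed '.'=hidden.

Click 1 (0,0) count=2: revealed 1 new [(0,0)] -> total=1
Click 2 (6,0) count=0: revealed 14 new [(3,1) (3,2) (3,3) (4,1) (4,2) (4,3) (5,0) (5,1) (5,2) (5,3) (6,0) (6,1) (6,2) (6,3)] -> total=15
Click 3 (6,3) count=1: revealed 0 new [(none)] -> total=15

Answer: #......
.......
.......
.###...
.###...
####...
####...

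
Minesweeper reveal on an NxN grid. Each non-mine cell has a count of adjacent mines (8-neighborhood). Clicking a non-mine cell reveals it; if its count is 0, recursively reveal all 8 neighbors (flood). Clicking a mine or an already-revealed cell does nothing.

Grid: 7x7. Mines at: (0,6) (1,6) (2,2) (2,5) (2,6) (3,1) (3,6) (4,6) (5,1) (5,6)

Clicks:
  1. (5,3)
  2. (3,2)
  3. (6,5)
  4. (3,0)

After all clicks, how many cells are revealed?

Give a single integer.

Answer: 17

Derivation:
Click 1 (5,3) count=0: revealed 16 new [(3,2) (3,3) (3,4) (3,5) (4,2) (4,3) (4,4) (4,5) (5,2) (5,3) (5,4) (5,5) (6,2) (6,3) (6,4) (6,5)] -> total=16
Click 2 (3,2) count=2: revealed 0 new [(none)] -> total=16
Click 3 (6,5) count=1: revealed 0 new [(none)] -> total=16
Click 4 (3,0) count=1: revealed 1 new [(3,0)] -> total=17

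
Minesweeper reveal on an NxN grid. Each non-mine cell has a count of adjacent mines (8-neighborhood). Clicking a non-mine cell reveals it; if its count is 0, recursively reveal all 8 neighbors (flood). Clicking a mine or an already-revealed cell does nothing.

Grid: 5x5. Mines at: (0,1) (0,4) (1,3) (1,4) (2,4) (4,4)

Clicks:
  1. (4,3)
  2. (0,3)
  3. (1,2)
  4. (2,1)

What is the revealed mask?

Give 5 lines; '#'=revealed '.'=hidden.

Answer: ...#.
###..
####.
####.
####.

Derivation:
Click 1 (4,3) count=1: revealed 1 new [(4,3)] -> total=1
Click 2 (0,3) count=3: revealed 1 new [(0,3)] -> total=2
Click 3 (1,2) count=2: revealed 1 new [(1,2)] -> total=3
Click 4 (2,1) count=0: revealed 13 new [(1,0) (1,1) (2,0) (2,1) (2,2) (2,3) (3,0) (3,1) (3,2) (3,3) (4,0) (4,1) (4,2)] -> total=16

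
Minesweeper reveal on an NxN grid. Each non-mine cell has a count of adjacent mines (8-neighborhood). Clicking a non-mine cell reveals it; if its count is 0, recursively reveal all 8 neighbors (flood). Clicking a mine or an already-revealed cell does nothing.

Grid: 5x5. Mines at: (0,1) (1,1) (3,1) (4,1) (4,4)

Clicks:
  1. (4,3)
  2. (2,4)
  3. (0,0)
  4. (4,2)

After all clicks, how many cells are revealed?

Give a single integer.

Click 1 (4,3) count=1: revealed 1 new [(4,3)] -> total=1
Click 2 (2,4) count=0: revealed 12 new [(0,2) (0,3) (0,4) (1,2) (1,3) (1,4) (2,2) (2,3) (2,4) (3,2) (3,3) (3,4)] -> total=13
Click 3 (0,0) count=2: revealed 1 new [(0,0)] -> total=14
Click 4 (4,2) count=2: revealed 1 new [(4,2)] -> total=15

Answer: 15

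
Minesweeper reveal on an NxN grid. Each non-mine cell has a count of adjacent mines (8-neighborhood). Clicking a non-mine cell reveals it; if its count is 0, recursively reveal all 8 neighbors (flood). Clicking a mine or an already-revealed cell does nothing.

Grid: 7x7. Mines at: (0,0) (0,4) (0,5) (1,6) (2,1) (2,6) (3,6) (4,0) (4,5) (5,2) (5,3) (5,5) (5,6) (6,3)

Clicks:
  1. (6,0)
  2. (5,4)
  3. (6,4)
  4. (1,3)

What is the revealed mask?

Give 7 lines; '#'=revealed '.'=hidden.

Answer: .......
...#...
.......
.......
.......
##..#..
##..#..

Derivation:
Click 1 (6,0) count=0: revealed 4 new [(5,0) (5,1) (6,0) (6,1)] -> total=4
Click 2 (5,4) count=4: revealed 1 new [(5,4)] -> total=5
Click 3 (6,4) count=3: revealed 1 new [(6,4)] -> total=6
Click 4 (1,3) count=1: revealed 1 new [(1,3)] -> total=7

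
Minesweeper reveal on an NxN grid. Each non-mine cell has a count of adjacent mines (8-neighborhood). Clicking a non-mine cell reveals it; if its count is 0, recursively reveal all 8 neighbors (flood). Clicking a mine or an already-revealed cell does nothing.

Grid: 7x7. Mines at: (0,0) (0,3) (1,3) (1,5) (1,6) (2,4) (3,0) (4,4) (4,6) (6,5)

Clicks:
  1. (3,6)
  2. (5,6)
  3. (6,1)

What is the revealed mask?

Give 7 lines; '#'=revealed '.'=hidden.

Click 1 (3,6) count=1: revealed 1 new [(3,6)] -> total=1
Click 2 (5,6) count=2: revealed 1 new [(5,6)] -> total=2
Click 3 (6,1) count=0: revealed 20 new [(2,1) (2,2) (2,3) (3,1) (3,2) (3,3) (4,0) (4,1) (4,2) (4,3) (5,0) (5,1) (5,2) (5,3) (5,4) (6,0) (6,1) (6,2) (6,3) (6,4)] -> total=22

Answer: .......
.......
.###...
.###..#
####...
#####.#
#####..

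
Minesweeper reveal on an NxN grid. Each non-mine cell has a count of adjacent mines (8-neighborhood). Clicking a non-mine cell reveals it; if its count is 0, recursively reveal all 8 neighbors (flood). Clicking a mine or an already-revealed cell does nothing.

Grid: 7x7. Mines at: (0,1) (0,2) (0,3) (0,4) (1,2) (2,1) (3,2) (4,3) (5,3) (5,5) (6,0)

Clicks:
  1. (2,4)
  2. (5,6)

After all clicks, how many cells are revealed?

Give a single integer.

Answer: 18

Derivation:
Click 1 (2,4) count=0: revealed 17 new [(0,5) (0,6) (1,3) (1,4) (1,5) (1,6) (2,3) (2,4) (2,5) (2,6) (3,3) (3,4) (3,5) (3,6) (4,4) (4,5) (4,6)] -> total=17
Click 2 (5,6) count=1: revealed 1 new [(5,6)] -> total=18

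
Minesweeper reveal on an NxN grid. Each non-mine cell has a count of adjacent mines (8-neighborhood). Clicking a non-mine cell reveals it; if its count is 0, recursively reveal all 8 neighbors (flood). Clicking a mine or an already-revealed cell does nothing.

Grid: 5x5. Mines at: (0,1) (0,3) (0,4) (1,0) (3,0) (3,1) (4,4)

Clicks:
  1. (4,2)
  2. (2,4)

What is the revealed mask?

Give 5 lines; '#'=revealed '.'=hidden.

Click 1 (4,2) count=1: revealed 1 new [(4,2)] -> total=1
Click 2 (2,4) count=0: revealed 9 new [(1,2) (1,3) (1,4) (2,2) (2,3) (2,4) (3,2) (3,3) (3,4)] -> total=10

Answer: .....
..###
..###
..###
..#..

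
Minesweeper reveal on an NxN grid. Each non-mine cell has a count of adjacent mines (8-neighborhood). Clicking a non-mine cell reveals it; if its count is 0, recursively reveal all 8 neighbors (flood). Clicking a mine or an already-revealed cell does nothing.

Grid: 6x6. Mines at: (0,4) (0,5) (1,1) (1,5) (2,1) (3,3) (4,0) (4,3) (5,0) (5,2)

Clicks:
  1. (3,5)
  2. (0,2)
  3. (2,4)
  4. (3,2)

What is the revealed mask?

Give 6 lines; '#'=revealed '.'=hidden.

Click 1 (3,5) count=0: revealed 8 new [(2,4) (2,5) (3,4) (3,5) (4,4) (4,5) (5,4) (5,5)] -> total=8
Click 2 (0,2) count=1: revealed 1 new [(0,2)] -> total=9
Click 3 (2,4) count=2: revealed 0 new [(none)] -> total=9
Click 4 (3,2) count=3: revealed 1 new [(3,2)] -> total=10

Answer: ..#...
......
....##
..#.##
....##
....##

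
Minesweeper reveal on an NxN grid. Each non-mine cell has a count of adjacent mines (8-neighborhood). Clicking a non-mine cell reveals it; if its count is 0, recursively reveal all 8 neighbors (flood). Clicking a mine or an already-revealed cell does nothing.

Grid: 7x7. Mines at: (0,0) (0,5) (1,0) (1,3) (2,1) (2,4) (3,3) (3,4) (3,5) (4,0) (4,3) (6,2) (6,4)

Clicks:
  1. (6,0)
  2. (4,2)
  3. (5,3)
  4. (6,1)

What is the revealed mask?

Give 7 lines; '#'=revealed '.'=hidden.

Answer: .......
.......
.......
.......
..#....
##.#...
##.....

Derivation:
Click 1 (6,0) count=0: revealed 4 new [(5,0) (5,1) (6,0) (6,1)] -> total=4
Click 2 (4,2) count=2: revealed 1 new [(4,2)] -> total=5
Click 3 (5,3) count=3: revealed 1 new [(5,3)] -> total=6
Click 4 (6,1) count=1: revealed 0 new [(none)] -> total=6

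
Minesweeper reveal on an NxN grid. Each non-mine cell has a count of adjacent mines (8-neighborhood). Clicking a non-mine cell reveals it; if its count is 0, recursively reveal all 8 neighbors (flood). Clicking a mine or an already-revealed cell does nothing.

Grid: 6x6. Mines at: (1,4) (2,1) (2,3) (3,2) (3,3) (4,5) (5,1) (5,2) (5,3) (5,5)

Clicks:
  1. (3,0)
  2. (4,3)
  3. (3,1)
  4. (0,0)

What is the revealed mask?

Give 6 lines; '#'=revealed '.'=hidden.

Answer: ####..
####..
......
##....
...#..
......

Derivation:
Click 1 (3,0) count=1: revealed 1 new [(3,0)] -> total=1
Click 2 (4,3) count=4: revealed 1 new [(4,3)] -> total=2
Click 3 (3,1) count=2: revealed 1 new [(3,1)] -> total=3
Click 4 (0,0) count=0: revealed 8 new [(0,0) (0,1) (0,2) (0,3) (1,0) (1,1) (1,2) (1,3)] -> total=11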